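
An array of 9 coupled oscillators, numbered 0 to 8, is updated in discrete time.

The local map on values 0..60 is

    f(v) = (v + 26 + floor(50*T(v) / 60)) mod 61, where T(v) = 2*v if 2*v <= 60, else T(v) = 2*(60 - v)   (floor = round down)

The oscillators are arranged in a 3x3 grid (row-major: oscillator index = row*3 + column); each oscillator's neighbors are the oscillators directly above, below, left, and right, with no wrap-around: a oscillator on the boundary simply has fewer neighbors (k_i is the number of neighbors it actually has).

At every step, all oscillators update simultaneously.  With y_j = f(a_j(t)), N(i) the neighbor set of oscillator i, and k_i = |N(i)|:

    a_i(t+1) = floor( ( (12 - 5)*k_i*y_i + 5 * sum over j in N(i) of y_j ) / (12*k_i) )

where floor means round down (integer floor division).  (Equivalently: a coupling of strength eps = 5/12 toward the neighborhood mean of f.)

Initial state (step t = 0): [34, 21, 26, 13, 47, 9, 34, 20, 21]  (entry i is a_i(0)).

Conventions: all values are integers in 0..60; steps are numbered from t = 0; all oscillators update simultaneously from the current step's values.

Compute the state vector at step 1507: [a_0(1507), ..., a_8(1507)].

Answer: [39, 39, 39, 39, 39, 39, 39, 39, 39]
Key observation: The state at step 7, [39, 39, 39, 39, 39, 39, 39, 39, 39], reappears at step 8: the system is in a cycle of period 1 from step 7 on.  Therefore the state at step 1507 equals the state at step 7 + ((1507 - 7) mod 1) = 7, which is [39, 39, 39, 39, 39, 39, 39, 39, 39].

Derivation:
t=0: [34, 21, 26, 13, 47, 9, 34, 20, 21]
t=1: [41, 27, 34, 51, 34, 41, 40, 23, 26]
t=2: [35, 38, 39, 34, 38, 37, 34, 31, 32]
t=3: [40, 39, 39, 41, 39, 40, 42, 42, 42]
t=4: [38, 38, 38, 37, 38, 38, 37, 37, 37]
t=5: [39, 39, 39, 39, 39, 39, 40, 39, 39]
t=6: [39, 39, 39, 38, 39, 39, 38, 38, 39]
t=7: [39, 39, 39, 39, 39, 39, 39, 39, 39]
t=8: [39, 39, 39, 39, 39, 39, 39, 39, 39]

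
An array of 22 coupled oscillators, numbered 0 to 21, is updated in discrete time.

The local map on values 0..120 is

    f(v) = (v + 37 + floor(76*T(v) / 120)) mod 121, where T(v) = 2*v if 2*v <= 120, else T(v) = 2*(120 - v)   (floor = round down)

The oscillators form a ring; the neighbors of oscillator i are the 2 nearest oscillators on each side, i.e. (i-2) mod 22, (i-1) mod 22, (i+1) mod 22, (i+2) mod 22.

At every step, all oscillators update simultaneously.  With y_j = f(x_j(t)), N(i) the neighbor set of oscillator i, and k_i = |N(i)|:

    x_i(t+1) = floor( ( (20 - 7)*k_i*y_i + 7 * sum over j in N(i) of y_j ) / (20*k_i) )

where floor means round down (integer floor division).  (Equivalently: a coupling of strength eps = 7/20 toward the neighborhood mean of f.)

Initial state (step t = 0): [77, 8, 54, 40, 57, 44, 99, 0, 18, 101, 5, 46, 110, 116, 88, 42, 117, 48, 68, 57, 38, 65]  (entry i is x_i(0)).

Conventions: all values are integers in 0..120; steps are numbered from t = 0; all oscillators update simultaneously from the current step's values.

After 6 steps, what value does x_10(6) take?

Answer: x_10(6) = 73

Derivation:
t=0: [77, 8, 54, 40, 57, 44, 99, 0, 18, 101, 5, 46, 110, 116, 88, 42, 117, 48, 68, 57, 38, 65]
t=1: [43, 48, 38, 17, 38, 21, 41, 39, 64, 42, 46, 27, 37, 33, 39, 19, 34, 27, 41, 40, 18, 45]
t=2: [19, 25, 11, 58, 16, 62, 17, 15, 36, 22, 37, 86, 98, 98, 39, 80, 90, 81, 31, 21, 53, 22]
t=3: [76, 84, 65, 54, 67, 56, 76, 75, 107, 86, 103, 54, 45, 38, 17, 41, 46, 54, 87, 78, 54, 81]
t=4: [46, 45, 48, 41, 47, 43, 46, 46, 41, 43, 38, 33, 25, 13, 52, 17, 27, 35, 41, 45, 40, 45]
t=5: [18, 17, 21, 11, 19, 14, 18, 17, 10, 20, 20, 87, 79, 70, 50, 76, 84, 92, 26, 24, 9, 17]
t=6: [75, 74, 80, 66, 77, 69, 74, 73, 66, 76, 73, 51, 47, 46, 35, 45, 47, 52, 82, 82, 66, 75]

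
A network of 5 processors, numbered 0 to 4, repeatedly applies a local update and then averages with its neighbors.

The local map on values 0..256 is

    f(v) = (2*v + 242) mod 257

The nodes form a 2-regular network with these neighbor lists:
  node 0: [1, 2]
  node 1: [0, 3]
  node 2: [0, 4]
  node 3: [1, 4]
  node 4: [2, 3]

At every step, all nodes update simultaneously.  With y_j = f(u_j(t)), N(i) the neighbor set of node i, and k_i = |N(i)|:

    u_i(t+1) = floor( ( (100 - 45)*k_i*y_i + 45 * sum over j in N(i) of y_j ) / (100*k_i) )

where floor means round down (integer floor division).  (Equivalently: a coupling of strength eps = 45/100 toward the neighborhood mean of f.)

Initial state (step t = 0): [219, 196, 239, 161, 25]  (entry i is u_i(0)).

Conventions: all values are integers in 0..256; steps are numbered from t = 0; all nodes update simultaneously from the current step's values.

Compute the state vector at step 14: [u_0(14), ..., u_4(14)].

Simulating step by step:
t=0: [219, 196, 239, 161, 25]
t=1: [164, 114, 158, 62, 76]
t=2: [88, 154, 67, 138, 109]
t=3: [123, 56, 147, 55, 139]
t=4: [153, 126, 65, 75, 29]
t=5: [97, 168, 80, 137, 79]
t=6: [145, 75, 152, 47, 111]
t=7: [47, 96, 68, 120, 138]
t=8: [110, 165, 85, 164, 80]
t=9: [160, 90, 164, 76, 127]
t=10: [76, 132, 95, 166, 174]
t=11: [170, 181, 144, 106, 94]
t=12: [61, 109, 63, 167, 143]
t=13: [129, 149, 88, 82, 46]
t=14: [175, 102, 160, 105, 112]

Answer: [175, 102, 160, 105, 112]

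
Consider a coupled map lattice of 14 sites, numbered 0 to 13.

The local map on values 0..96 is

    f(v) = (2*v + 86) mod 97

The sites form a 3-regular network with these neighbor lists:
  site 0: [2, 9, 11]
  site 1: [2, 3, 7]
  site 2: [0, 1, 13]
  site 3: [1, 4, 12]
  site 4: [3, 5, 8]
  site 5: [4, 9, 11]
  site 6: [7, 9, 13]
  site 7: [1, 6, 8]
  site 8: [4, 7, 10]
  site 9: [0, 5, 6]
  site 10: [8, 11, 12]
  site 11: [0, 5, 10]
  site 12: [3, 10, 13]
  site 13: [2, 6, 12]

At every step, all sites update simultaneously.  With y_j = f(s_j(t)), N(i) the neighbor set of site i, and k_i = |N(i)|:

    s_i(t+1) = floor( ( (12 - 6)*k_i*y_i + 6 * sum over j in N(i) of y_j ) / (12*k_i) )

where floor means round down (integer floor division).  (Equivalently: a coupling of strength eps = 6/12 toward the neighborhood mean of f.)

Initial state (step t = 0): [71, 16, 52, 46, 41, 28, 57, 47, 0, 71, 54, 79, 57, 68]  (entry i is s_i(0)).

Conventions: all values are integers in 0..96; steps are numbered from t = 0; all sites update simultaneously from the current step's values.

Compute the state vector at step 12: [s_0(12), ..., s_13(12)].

Answer: [26, 30, 27, 52, 64, 23, 61, 72, 74, 32, 26, 8, 49, 53]

Derivation:
t=0: [71, 16, 52, 46, 41, 28, 57, 47, 0, 71, 54, 79, 57, 68]
t=1: [46, 53, 60, 56, 70, 48, 27, 60, 68, 31, 23, 38, 21, 31]
t=2: [61, 52, 43, 28, 35, 67, 40, 33, 27, 60, 38, 66, 30, 39]
t=3: [25, 75, 66, 56, 48, 28, 56, 61, 51, 24, 51, 29, 54, 65]
t=4: [37, 28, 29, 23, 65, 50, 14, 29, 77, 33, 68, 52, 19, 15]
t=5: [64, 44, 44, 33, 39, 72, 28, 41, 39, 55, 41, 76, 27, 24]
t=6: [30, 72, 60, 58, 59, 36, 40, 67, 68, 17, 61, 43, 48, 46]
t=7: [42, 25, 33, 25, 21, 48, 56, 35, 22, 41, 38, 58, 59, 68]
t=8: [58, 45, 50, 32, 41, 60, 28, 42, 42, 62, 41, 41, 27, 25]
t=9: [33, 75, 65, 58, 58, 32, 43, 69, 72, 18, 66, 50, 48, 49]
t=10: [50, 31, 41, 26, 20, 46, 61, 40, 28, 43, 47, 66, 62, 73]
t=11: [72, 55, 65, 36, 42, 61, 37, 52, 52, 68, 55, 54, 35, 35]
t=12: [26, 30, 27, 52, 64, 23, 61, 72, 74, 32, 26, 8, 49, 53]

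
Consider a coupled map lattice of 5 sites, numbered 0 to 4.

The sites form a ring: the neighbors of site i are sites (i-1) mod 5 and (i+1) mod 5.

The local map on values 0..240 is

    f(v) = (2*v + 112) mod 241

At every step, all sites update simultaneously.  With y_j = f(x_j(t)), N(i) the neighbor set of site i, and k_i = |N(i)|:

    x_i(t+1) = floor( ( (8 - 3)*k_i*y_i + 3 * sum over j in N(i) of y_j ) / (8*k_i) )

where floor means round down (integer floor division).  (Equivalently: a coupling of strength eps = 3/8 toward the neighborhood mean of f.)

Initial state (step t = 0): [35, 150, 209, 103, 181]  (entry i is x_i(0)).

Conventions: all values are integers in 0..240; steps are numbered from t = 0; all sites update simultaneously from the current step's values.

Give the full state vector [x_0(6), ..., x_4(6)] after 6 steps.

Answer: [182, 170, 207, 213, 172]

Derivation:
t=0: [35, 150, 209, 103, 181]
t=1: [189, 150, 76, 100, 194]
t=2: [40, 112, 59, 52, 26]
t=3: [168, 138, 202, 208, 179]
t=4: [199, 137, 57, 78, 190]
t=5: [46, 138, 173, 61, 16]
t=6: [182, 170, 207, 213, 172]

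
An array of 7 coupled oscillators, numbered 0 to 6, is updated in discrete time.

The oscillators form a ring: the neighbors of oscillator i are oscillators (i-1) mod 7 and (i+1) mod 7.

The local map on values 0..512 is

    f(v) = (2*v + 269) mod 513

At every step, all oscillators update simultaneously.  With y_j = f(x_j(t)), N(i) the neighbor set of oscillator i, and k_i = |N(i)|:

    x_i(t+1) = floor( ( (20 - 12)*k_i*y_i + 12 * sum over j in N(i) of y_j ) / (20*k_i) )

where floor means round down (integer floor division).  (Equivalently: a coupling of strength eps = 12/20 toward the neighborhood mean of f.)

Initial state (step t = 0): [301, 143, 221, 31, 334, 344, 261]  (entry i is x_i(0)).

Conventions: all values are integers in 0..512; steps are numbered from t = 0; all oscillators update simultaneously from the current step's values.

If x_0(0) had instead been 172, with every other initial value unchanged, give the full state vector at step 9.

Simulating step by step:
t=0: [172, 143, 221, 31, 334, 344, 261]
t=1: [136, 106, 191, 319, 402, 388, 274]
t=2: [246, 242, 317, 213, 142, 112, 135]
t=3: [179, 287, 282, 201, 218, 217, 232]
t=4: [210, 262, 274, 216, 181, 199, 179]
t=5: [188, 256, 262, 201, 149, 131, 144]
t=6: [146, 230, 239, 163, 74, 36, 62]
t=7: [201, 171, 183, 228, 293, 379, 273]
t=8: [183, 123, 141, 224, 200, 193, 168]
t=9: [77, 48, 77, 139, 166, 131, 116]

Answer: [77, 48, 77, 139, 166, 131, 116]
Key observation: This trace re-runs the system from the modified initial state.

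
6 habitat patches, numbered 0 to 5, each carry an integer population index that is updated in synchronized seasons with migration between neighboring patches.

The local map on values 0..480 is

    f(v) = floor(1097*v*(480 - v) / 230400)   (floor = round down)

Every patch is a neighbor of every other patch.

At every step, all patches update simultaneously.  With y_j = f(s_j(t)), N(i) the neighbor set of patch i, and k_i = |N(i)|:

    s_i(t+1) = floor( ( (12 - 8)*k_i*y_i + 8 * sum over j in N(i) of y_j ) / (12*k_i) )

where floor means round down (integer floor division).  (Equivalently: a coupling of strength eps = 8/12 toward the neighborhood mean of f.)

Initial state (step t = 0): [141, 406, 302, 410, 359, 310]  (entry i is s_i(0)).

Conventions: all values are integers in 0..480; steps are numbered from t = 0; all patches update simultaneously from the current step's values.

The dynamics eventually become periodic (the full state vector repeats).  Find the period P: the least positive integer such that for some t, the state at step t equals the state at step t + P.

Answer: 2
Key observation: The state at step 3, [270, 270, 270, 270, 270, 270], reappears at step 5 — and no state repeats earlier — so the cycle the system enters has period 2.

Derivation:
t=0: [141, 406, 302, 410, 359, 310]
t=1: [207, 190, 213, 189, 203, 212]
t=2: [267, 265, 267, 265, 266, 267]
t=3: [270, 270, 270, 270, 270, 270]
t=4: [269, 269, 269, 269, 269, 269]
t=5: [270, 270, 270, 270, 270, 270]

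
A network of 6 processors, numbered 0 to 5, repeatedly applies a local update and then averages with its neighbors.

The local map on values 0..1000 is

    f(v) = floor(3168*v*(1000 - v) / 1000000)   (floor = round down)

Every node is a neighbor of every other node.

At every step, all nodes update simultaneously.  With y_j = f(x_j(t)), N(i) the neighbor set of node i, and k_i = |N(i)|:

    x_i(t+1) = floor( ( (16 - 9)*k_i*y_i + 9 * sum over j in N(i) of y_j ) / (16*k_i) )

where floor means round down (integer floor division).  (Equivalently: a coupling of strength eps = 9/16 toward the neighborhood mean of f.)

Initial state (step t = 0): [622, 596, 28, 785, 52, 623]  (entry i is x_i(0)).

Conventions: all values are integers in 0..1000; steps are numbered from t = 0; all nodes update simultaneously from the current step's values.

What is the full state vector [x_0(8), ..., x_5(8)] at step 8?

Answer: [787, 787, 787, 787, 787, 787]

Derivation:
t=0: [622, 596, 28, 785, 52, 623]
t=1: [582, 588, 368, 513, 391, 582]
t=2: [766, 765, 755, 773, 761, 766]
t=3: [569, 569, 575, 565, 571, 569]
t=4: [776, 776, 775, 776, 776, 776]
t=5: [550, 550, 550, 550, 550, 550]
t=6: [784, 784, 784, 784, 784, 784]
t=7: [536, 536, 536, 536, 536, 536]
t=8: [787, 787, 787, 787, 787, 787]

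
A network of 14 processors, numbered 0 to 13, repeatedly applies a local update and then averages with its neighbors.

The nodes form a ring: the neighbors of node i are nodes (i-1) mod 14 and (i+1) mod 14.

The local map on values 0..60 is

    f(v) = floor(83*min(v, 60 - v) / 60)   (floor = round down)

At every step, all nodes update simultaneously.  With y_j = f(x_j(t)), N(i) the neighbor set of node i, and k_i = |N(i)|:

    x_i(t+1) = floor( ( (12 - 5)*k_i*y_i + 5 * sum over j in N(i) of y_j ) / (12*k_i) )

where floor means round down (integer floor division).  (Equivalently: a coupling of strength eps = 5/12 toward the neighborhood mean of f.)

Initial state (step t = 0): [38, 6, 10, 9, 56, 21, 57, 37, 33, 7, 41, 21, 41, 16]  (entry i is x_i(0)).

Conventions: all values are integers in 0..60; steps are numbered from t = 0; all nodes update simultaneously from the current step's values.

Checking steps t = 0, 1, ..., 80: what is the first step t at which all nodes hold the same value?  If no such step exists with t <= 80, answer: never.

Simulating step by step:
t=0: [38, 6, 10, 9, 56, 21, 57, 37, 33, 7, 41, 21, 41, 16]  (not all equal)
t=1: [23, 13, 11, 10, 11, 18, 14, 26, 29, 18, 23, 27, 25, 24]  (not all equal)
t=2: [28, 19, 15, 13, 16, 21, 23, 32, 35, 28, 30, 35, 34, 32]  (not all equal)
t=3: [35, 27, 20, 18, 22, 27, 32, 35, 35, 37, 38, 35, 35, 37]  (not all equal)
t=4: [34, 34, 28, 25, 30, 35, 36, 34, 33, 31, 31, 33, 33, 32]  (not all equal)
t=5: [35, 35, 36, 36, 38, 35, 33, 35, 37, 39, 39, 37, 37, 37]  (not all equal)
t=6: [33, 33, 33, 32, 31, 33, 35, 34, 31, 29, 29, 30, 31, 31]  (not all equal)
t=7: [37, 37, 37, 38, 38, 37, 34, 35, 38, 40, 40, 40, 40, 39]  (not all equal)
t=8: [30, 31, 30, 30, 30, 31, 33, 33, 30, 27, 27, 27, 27, 29]  (not all equal)
t=9: [40, 40, 40, 41, 40, 39, 37, 37, 39, 37, 37, 37, 37, 39]  (not all equal)
t=10: [27, 27, 26, 26, 27, 29, 30, 30, 29, 30, 31, 31, 30, 29]  (not all equal)
t=11: [37, 36, 35, 35, 37, 39, 40, 40, 40, 40, 40, 40, 40, 39]  (not all equal)
t=12: [31, 32, 33, 33, 31, 29, 27, 27, 27, 27, 27, 27, 27, 29]  (not all equal)
t=13: [39, 38, 37, 37, 39, 39, 37, 37, 37, 37, 37, 37, 37, 39]  (not all equal)
t=14: [29, 30, 30, 30, 29, 29, 30, 31, 31, 31, 31, 31, 30, 29]  (not all equal)
t=15: [40, 40, 41, 40, 40, 40, 40, 40, 40, 40, 40, 40, 40, 40]  (not all equal)
t=16: [27, 26, 26, 26, 27, 27, 27, 27, 27, 27, 27, 27, 27, 27]  (not all equal)
t=17: [36, 35, 35, 35, 36, 37, 37, 37, 37, 37, 37, 37, 37, 37]  (not all equal)
t=18: [32, 33, 34, 33, 32, 31, 31, 31, 31, 31, 31, 31, 31, 31]  (not all equal)
t=19: [38, 36, 35, 36, 38, 39, 40, 40, 40, 40, 40, 40, 40, 39]  (not all equal)
t=20: [30, 32, 33, 32, 30, 28, 27, 27, 27, 27, 27, 27, 27, 28]  (not all equal)
t=21: [39, 38, 37, 38, 39, 38, 37, 37, 37, 37, 37, 37, 37, 38]  (not all equal)
t=22: [29, 30, 30, 30, 29, 30, 30, 31, 31, 31, 31, 31, 30, 30]  (not all equal)
t=23: [40, 40, 41, 40, 40, 40, 40, 40, 40, 40, 40, 40, 40, 40]  (not all equal)

Answer: never
Key observation: The state at step 15 reappears at step 23 — the system is in a cycle of period 8 from step 15 on.  No step 0..23 is synchronized, and the cycle repeats forever, so no step up to 80 (or ever) has all nodes equal.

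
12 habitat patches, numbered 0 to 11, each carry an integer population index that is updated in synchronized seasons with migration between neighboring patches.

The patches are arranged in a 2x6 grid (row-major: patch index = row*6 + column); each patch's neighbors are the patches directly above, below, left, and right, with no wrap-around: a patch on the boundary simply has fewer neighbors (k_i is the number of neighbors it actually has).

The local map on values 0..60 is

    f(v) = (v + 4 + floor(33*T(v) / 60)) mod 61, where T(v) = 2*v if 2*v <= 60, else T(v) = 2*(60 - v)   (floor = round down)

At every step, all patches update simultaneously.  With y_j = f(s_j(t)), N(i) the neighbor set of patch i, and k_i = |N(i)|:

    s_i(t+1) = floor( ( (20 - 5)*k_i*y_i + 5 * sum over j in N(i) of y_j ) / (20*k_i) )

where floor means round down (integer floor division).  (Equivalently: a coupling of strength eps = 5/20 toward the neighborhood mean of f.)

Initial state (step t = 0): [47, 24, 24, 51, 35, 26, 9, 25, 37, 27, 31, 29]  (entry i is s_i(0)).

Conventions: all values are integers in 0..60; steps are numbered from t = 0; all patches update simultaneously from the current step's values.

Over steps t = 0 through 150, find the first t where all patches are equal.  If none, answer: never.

Simulating step by step:
t=0: [47, 24, 24, 51, 35, 26, 9, 25, 37, 27, 31, 29]  (not all equal)
t=1: [12, 50, 45, 12, 9, 44, 24, 48, 17, 46, 9, 10]  (not all equal)
t=2: [29, 6, 9, 24, 21, 8, 44, 11, 30, 10, 20, 22]  (not all equal)
t=3: [4, 16, 22, 48, 46, 27, 6, 22, 10, 27, 44, 45]  (not all equal)
t=4: [15, 37, 43, 12, 8, 46, 19, 44, 32, 47, 8, 11]  (not all equal)
t=5: [32, 7, 6, 24, 19, 8, 37, 7, 4, 7, 19, 23]  (not all equal)
t=6: [6, 16, 19, 46, 42, 26, 6, 16, 13, 22, 41, 46]  (not all equal)
t=7: [18, 35, 38, 11, 8, 44, 18, 34, 34, 40, 7, 10]  (not all equal)
t=8: [36, 8, 6, 22, 19, 8, 36, 8, 5, 7, 17, 21]  (not all equal)
t=9: [6, 18, 19, 43, 41, 26, 6, 18, 15, 22, 38, 43]  (not all equal)
t=10: [19, 39, 38, 11, 8, 44, 19, 38, 37, 41, 8, 10]  (not all equal)
t=11: [38, 8, 6, 22, 19, 8, 38, 8, 4, 7, 19, 21]  (not all equal)
t=12: [6, 18, 18, 43, 41, 26, 6, 18, 13, 22, 41, 43]  (not all equal)
t=13: [19, 38, 37, 10, 8, 44, 19, 38, 34, 40, 7, 10]  (not all equal)
t=14: [38, 8, 6, 21, 18, 8, 38, 8, 5, 7, 17, 21]  (not all equal)
t=15: [6, 18, 18, 42, 39, 26, 6, 18, 15, 21, 38, 43]  (not all equal)
t=16: [19, 38, 37, 10, 9, 44, 19, 38, 37, 39, 8, 10]  (not all equal)
t=17: [38, 8, 6, 21, 20, 8, 38, 8, 5, 7, 19, 21]  (not all equal)
t=18: [6, 18, 18, 42, 43, 26, 6, 18, 15, 22, 41, 43]  (not all equal)
t=19: [19, 38, 37, 10, 8, 44, 19, 38, 37, 41, 7, 10]  (not all equal)
t=20: [38, 8, 6, 21, 18, 8, 38, 8, 4, 7, 17, 21]  (not all equal)
t=21: [6, 18, 18, 42, 39, 26, 6, 18, 13, 21, 38, 43]  (not all equal)
t=22: [19, 38, 37, 10, 9, 44, 19, 38, 34, 39, 8, 10]  (not all equal)
t=23: [38, 8, 6, 21, 20, 8, 38, 8, 5, 7, 19, 21]  (not all equal)

Answer: never
Key observation: The state at step 17 reappears at step 23 — the system is in a cycle of period 6 from step 17 on.  No step 0..23 is synchronized, and the cycle repeats forever, so no step up to 150 (or ever) has all patches equal.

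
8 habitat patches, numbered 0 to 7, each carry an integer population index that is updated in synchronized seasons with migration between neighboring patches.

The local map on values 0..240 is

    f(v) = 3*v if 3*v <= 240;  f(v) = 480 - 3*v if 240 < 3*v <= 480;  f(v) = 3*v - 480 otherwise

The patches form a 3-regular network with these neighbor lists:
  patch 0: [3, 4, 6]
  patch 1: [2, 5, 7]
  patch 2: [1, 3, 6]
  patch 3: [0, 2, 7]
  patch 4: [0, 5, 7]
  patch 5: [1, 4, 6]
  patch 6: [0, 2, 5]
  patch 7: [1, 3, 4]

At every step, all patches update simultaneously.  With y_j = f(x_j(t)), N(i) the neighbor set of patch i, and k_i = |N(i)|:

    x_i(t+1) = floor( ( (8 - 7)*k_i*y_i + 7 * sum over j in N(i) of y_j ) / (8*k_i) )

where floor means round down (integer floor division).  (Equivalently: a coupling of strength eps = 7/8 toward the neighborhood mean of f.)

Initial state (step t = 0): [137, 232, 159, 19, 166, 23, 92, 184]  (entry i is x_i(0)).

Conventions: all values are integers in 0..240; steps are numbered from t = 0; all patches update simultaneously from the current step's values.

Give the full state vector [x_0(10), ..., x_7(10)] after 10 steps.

Answer: [108, 149, 90, 182, 170, 75, 152, 107]

Derivation:
t=0: [137, 232, 159, 19, 166, 23, 92, 184]
t=1: [90, 69, 139, 49, 63, 136, 66, 93]
t=2: [182, 123, 168, 156, 164, 182, 125, 183]
t=3: [45, 60, 69, 47, 60, 74, 58, 48]
t=4: [161, 189, 170, 159, 168, 183, 186, 164]
t=5: [31, 43, 52, 13, 27, 63, 39, 34]
t=6: [80, 146, 102, 107, 122, 119, 142, 85]
t=7: [125, 157, 96, 206, 185, 76, 163, 120]
t=8: [77, 158, 69, 138, 141, 55, 154, 79]
t=9: [70, 178, 52, 205, 191, 44, 178, 67]
t=10: [108, 149, 90, 182, 170, 75, 152, 107]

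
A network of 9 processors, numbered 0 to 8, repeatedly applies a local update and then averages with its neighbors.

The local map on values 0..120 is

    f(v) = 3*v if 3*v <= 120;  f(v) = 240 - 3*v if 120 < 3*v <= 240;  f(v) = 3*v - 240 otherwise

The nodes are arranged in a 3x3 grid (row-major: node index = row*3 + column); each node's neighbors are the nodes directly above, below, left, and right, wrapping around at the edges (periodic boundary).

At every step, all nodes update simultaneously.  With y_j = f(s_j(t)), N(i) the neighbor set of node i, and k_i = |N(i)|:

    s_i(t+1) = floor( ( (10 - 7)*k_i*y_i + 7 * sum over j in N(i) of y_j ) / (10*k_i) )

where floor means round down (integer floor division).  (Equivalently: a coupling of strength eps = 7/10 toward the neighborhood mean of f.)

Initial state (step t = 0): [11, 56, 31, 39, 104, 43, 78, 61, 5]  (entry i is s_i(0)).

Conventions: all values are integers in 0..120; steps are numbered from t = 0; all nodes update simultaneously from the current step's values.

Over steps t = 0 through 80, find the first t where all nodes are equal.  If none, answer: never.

Answer: never
Key observation: The state at step 31 reappears at step 35 — the system is in a cycle of period 4 from step 31 on.  No step 0..35 is synchronized, and the cycle repeats forever, so no step up to 80 (or ever) has all nodes equal.

Derivation:
t=0: [11, 56, 31, 39, 104, 43, 78, 61, 5]  (not all equal)
t=1: [60, 66, 68, 73, 84, 85, 40, 45, 51]  (not all equal)
t=2: [56, 49, 46, 42, 35, 31, 83, 77, 74]  (not all equal)
t=3: [77, 78, 78, 83, 85, 87, 39, 42, 42]  (not all equal)
t=4: [26, 27, 28, 31, 30, 31, 78, 78, 79]  (not all equal)
t=5: [69, 69, 69, 74, 74, 75, 33, 33, 33]  (not all equal)
t=6: [41, 41, 41, 34, 34, 33, 73, 73, 72]  (not all equal)
t=7: [97, 97, 97, 89, 89, 90, 52, 52, 52]  (not all equal)
t=8: [52, 52, 53, 41, 41, 42, 68, 68, 68]  (not all equal)
t=9: [80, 80, 79, 96, 96, 95, 58, 58, 57]  (not all equal)
t=10: [20, 20, 20, 42, 42, 42, 51, 51, 52]  (not all equal)
t=11: [74, 74, 73, 99, 99, 99, 86, 86, 86]  (not all equal)
t=12: [25, 25, 25, 43, 43, 43, 24, 24, 25]  (not all equal)
t=13: [80, 80, 81, 97, 97, 98, 79, 79, 80]  (not all equal)
t=14: [9, 9, 10, 34, 34, 34, 10, 10, 11]  (not all equal)
t=15: [41, 41, 42, 76, 76, 77, 42, 42, 43]  (not all equal)
t=16: [97, 97, 96, 47, 47, 46, 96, 96, 94]  (not all equal)
t=17: [58, 58, 57, 82, 82, 81, 56, 56, 55]  (not all equal)
t=18: [57, 57, 57, 27, 27, 28, 59, 59, 60]  (not all equal)
t=19: [70, 70, 70, 76, 76, 76, 66, 66, 66]  (not all equal)
t=20: [28, 28, 28, 20, 20, 20, 34, 34, 34]  (not all equal)
t=21: [82, 82, 82, 71, 71, 71, 91, 91, 91]  (not all equal)
t=22: [14, 14, 14, 24, 24, 24, 27, 27, 27]  (not all equal)
t=23: [54, 54, 54, 68, 68, 68, 72, 72, 72]  (not all equal)
t=24: [61, 61, 61, 41, 41, 41, 35, 35, 35]  (not all equal)
t=25: [75, 75, 75, 104, 104, 104, 98, 98, 98]  (not all equal)
t=26: [31, 31, 31, 58, 58, 58, 50, 50, 50]  (not all equal)
t=27: [87, 87, 87, 74, 74, 74, 86, 86, 86]  (not all equal)
t=28: [19, 19, 19, 18, 18, 18, 18, 18, 18]  (not all equal)
t=29: [55, 55, 55, 54, 54, 54, 54, 54, 54]  (not all equal)
t=30: [76, 76, 76, 77, 77, 77, 77, 77, 77]  (not all equal)
t=31: [10, 10, 10, 9, 9, 9, 9, 9, 9]  (not all equal)
t=32: [28, 28, 28, 27, 27, 27, 27, 27, 27]  (not all equal)
t=33: [82, 82, 82, 81, 81, 81, 81, 81, 81]  (not all equal)
t=34: [4, 4, 4, 3, 3, 3, 3, 3, 3]  (not all equal)
t=35: [10, 10, 10, 9, 9, 9, 9, 9, 9]  (not all equal)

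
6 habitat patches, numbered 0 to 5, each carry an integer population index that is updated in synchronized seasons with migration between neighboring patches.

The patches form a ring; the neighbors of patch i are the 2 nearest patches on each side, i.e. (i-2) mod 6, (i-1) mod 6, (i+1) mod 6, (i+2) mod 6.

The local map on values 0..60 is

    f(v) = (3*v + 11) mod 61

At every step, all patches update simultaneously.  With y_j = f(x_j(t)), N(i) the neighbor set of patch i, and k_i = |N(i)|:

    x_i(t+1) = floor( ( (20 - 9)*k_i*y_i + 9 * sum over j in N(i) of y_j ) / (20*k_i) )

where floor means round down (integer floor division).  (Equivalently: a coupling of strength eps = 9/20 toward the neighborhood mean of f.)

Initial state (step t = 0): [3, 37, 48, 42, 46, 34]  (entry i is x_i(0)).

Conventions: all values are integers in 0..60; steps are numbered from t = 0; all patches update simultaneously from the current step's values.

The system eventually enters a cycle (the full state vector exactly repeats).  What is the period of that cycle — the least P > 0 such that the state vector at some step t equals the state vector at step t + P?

Simulating step by step:
t=0: [3, 37, 48, 42, 46, 34]
t=1: [23, 13, 25, 20, 28, 35]
t=2: [28, 39, 26, 23, 30, 42]
t=3: [28, 14, 26, 20, 32, 19]
t=4: [33, 38, 31, 20, 34, 19]
t=5: [38, 13, 36, 17, 40, 16]
t=6: [21, 41, 38, 20, 18, 39]
t=7: [9, 10, 6, 8, 5, 7]
t=8: [35, 37, 31, 33, 29, 33]
t=9: [44, 22, 39, 41, 42, 42]
t=10: [17, 14, 10, 12, 14, 15]
t=11: [23, 45, 39, 48, 45, 48]
t=12: [20, 23, 14, 27, 23, 29]
t=13: [19, 25, 38, 31, 25, 29]
t=14: [13, 23, 12, 33, 23, 31]
t=15: [41, 31, 41, 41, 31, 39]
t=16: [18, 28, 18, 18, 28, 15]
t=17: [16, 26, 10, 16, 26, 39]
t=18: [44, 33, 42, 44, 33, 22]
t=19: [26, 35, 24, 26, 35, 24]
t=20: [32, 41, 30, 32, 41, 30]
t=21: [37, 25, 35, 37, 25, 35]
t=22: [18, 26, 35, 18, 26, 35]
t=23: [20, 28, 37, 20, 28, 37]
t=24: [13, 20, 9, 13, 20, 9]
t=25: [38, 25, 34, 38, 25, 34]
t=26: [18, 26, 34, 18, 26, 34]
t=27: [20, 28, 35, 20, 28, 35]
t=28: [25, 33, 40, 25, 33, 40]
t=29: [26, 34, 21, 26, 34, 21]
t=30: [30, 37, 25, 30, 37, 25]
t=31: [27, 14, 22, 27, 14, 22]
t=32: [32, 39, 27, 32, 39, 27]
t=33: [33, 20, 28, 33, 20, 28]
t=34: [36, 24, 31, 36, 24, 31]
t=35: [46, 34, 41, 46, 34, 41]
t=36: [29, 37, 24, 29, 37, 24]
t=37: [25, 13, 20, 25, 13, 20]
t=38: [27, 35, 22, 27, 35, 22]
t=39: [33, 40, 28, 33, 40, 28]
t=40: [36, 23, 31, 36, 23, 31]
t=41: [45, 33, 40, 45, 33, 40]
t=42: [26, 34, 21, 26, 34, 21]

Answer: 13
Key observation: The state at step 29, [26, 34, 21, 26, 34, 21], reappears at step 42 — and no state repeats earlier — so the cycle the system enters has period 13.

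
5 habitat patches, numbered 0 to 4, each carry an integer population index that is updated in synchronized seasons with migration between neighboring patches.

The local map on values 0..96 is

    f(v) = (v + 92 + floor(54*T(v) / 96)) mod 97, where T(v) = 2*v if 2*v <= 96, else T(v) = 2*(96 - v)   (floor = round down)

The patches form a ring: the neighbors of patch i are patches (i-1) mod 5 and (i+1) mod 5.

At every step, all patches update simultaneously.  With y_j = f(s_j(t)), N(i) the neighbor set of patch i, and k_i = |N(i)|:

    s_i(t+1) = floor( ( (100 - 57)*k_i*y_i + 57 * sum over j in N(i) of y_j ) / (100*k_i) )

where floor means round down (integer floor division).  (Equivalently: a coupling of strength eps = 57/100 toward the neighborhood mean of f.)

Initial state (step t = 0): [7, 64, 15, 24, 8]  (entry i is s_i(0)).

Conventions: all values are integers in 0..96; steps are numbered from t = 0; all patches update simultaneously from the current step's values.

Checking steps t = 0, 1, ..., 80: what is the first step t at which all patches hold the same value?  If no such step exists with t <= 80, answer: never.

Answer: 4
Key observation: Synchronization is absorbing here: once all patches are equal they stay equal, and step 4 is the first all-equal step.

Derivation:
t=0: [7, 64, 15, 24, 8]  (not all equal)
t=1: [34, 50, 51, 30, 20]  (not all equal)
t=2: [66, 87, 85, 62, 51]  (not all equal)
t=3: [94, 92, 92, 94, 95]  (not all equal)
t=4: [91, 91, 91, 91, 91]  (all equal)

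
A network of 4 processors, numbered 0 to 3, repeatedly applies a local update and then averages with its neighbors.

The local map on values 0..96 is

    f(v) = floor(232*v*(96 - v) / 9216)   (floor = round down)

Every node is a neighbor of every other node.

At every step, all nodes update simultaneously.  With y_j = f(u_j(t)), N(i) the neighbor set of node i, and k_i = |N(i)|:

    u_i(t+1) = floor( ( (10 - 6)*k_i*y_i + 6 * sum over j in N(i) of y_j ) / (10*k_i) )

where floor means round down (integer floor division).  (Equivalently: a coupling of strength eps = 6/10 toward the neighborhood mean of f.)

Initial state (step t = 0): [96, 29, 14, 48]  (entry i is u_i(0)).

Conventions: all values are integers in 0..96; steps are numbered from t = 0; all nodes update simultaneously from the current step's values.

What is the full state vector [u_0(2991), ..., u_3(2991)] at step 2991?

Simulating step by step:
t=0: [96, 29, 14, 48]
t=1: [26, 36, 32, 38]
t=2: [50, 51, 51, 52]
t=3: [57, 57, 57, 57]
t=4: [55, 55, 55, 55]
t=5: [56, 56, 56, 56]
t=6: [56, 56, 56, 56]

Answer: [56, 56, 56, 56]
Key observation: The state at step 5, [56, 56, 56, 56], reappears at step 6: the system is in a cycle of period 1 from step 5 on.  Therefore the state at step 2991 equals the state at step 5 + ((2991 - 5) mod 1) = 5, which is [56, 56, 56, 56].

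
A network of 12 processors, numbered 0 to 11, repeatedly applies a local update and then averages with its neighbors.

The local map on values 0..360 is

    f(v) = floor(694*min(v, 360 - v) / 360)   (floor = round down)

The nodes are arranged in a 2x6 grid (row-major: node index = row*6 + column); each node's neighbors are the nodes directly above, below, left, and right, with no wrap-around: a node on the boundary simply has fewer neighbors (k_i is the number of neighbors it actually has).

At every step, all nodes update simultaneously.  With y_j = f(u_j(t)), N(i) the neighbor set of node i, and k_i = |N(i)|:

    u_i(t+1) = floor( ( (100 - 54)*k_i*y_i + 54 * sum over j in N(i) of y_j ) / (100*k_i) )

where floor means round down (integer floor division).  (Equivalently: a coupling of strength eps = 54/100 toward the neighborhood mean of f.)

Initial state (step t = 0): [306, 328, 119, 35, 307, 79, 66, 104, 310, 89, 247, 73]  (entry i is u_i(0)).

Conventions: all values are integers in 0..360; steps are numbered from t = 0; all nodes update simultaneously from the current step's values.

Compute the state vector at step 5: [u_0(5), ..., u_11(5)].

Answer: [168, 129, 93, 88, 105, 131, 149, 113, 102, 125, 157, 170]

Derivation:
t=0: [306, 328, 119, 35, 307, 79, 66, 104, 310, 89, 247, 73]
t=1: [98, 124, 145, 121, 125, 135, 140, 143, 152, 147, 174, 164]
t=2: [223, 243, 266, 251, 259, 269, 248, 270, 285, 285, 305, 306]
t=3: [240, 214, 187, 190, 177, 160, 216, 184, 155, 149, 128, 123]
t=4: [256, 291, 316, 323, 315, 297, 281, 310, 309, 288, 268, 258]
t=5: [168, 129, 93, 88, 105, 131, 149, 113, 102, 125, 157, 170]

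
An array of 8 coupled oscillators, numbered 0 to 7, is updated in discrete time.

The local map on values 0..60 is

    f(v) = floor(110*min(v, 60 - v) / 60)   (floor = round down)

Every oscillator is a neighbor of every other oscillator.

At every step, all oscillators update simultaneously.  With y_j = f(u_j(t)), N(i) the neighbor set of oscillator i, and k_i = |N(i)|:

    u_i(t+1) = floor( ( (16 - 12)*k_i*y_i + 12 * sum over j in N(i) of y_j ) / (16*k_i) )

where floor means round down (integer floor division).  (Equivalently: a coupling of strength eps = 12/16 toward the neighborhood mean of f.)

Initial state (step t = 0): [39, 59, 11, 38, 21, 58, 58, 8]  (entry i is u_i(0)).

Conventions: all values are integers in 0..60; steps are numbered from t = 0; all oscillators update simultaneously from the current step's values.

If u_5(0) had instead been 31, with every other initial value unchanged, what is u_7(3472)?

Simulating step by step:
t=0: [39, 59, 11, 38, 21, 31, 58, 8]
t=1: [27, 22, 25, 27, 27, 29, 22, 24]
t=2: [46, 45, 45, 46, 46, 47, 45, 45]
t=3: [25, 25, 25, 25, 25, 25, 25, 25]
t=4: [45, 45, 45, 45, 45, 45, 45, 45]
t=5: [27, 27, 27, 27, 27, 27, 27, 27]
t=6: [49, 49, 49, 49, 49, 49, 49, 49]
t=7: [20, 20, 20, 20, 20, 20, 20, 20]
t=8: [36, 36, 36, 36, 36, 36, 36, 36]
t=9: [44, 44, 44, 44, 44, 44, 44, 44]
t=10: [29, 29, 29, 29, 29, 29, 29, 29]
t=11: [53, 53, 53, 53, 53, 53, 53, 53]
t=12: [12, 12, 12, 12, 12, 12, 12, 12]
t=13: [22, 22, 22, 22, 22, 22, 22, 22]
t=14: [40, 40, 40, 40, 40, 40, 40, 40]
t=15: [36, 36, 36, 36, 36, 36, 36, 36]

Answer: u_7(3472) = 40
Key observation: The state at step 8, [36, 36, 36, 36, 36, 36, 36, 36], reappears at step 15: the system is in a cycle of period 7 from step 8 on.  Therefore the state at step 3472 equals the state at step 8 + ((3472 - 8) mod 7) = 14, which is [40, 40, 40, 40, 40, 40, 40, 40].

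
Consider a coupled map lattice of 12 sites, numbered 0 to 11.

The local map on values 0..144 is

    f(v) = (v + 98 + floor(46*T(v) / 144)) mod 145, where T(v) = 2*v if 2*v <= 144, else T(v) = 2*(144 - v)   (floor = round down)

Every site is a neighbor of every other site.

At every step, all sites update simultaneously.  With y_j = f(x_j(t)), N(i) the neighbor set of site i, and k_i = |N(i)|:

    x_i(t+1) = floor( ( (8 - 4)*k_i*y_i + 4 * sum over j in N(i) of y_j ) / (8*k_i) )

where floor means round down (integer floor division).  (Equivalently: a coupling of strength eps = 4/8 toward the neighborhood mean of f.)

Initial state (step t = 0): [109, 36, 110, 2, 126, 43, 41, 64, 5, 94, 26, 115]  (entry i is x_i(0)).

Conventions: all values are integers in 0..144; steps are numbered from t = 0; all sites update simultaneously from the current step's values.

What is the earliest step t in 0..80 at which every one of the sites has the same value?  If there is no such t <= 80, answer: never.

Simulating step by step:
t=0: [109, 36, 110, 2, 126, 43, 41, 64, 5, 94, 26, 115]  (not all equal)
t=1: [78, 45, 78, 85, 80, 50, 49, 65, 88, 75, 103, 79]  (not all equal)
t=2: [67, 45, 67, 68, 67, 49, 49, 60, 68, 66, 71, 67]  (not all equal)
t=3: [57, 41, 57, 58, 57, 44, 44, 52, 58, 57, 60, 57]  (not all equal)
t=4: [42, 31, 42, 43, 42, 33, 33, 39, 43, 42, 45, 42]  (not all equal)
t=5: [19, 10, 19, 20, 19, 12, 12, 16, 20, 19, 21, 19]  (not all equal)
t=6: [127, 120, 127, 127, 127, 121, 121, 124, 127, 127, 128, 127]  (not all equal)
t=7: [89, 88, 89, 89, 89, 88, 88, 89, 89, 89, 90, 89]  (not all equal)
t=8: [76, 76, 76, 76, 76, 76, 76, 76, 76, 76, 76, 76]  (all equal)

Answer: 8
Key observation: Synchronization is absorbing here: once all sites are equal they stay equal, and step 8 is the first all-equal step.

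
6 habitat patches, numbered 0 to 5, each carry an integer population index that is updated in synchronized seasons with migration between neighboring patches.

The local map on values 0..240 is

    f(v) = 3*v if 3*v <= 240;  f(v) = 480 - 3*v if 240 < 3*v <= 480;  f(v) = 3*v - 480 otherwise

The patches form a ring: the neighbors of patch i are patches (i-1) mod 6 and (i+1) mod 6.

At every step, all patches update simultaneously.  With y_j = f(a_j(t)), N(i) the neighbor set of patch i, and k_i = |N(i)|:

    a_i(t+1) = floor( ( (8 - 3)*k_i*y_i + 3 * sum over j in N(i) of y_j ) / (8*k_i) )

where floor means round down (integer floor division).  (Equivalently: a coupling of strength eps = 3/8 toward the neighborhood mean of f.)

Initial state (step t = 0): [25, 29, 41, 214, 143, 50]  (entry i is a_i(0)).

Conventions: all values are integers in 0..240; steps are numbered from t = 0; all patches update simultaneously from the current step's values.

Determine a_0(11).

Simulating step by step:
t=0: [25, 29, 41, 214, 143, 50]
t=1: [91, 91, 123, 133, 90, 117]
t=2: [192, 189, 123, 110, 170, 158]
t=3: [77, 93, 113, 120, 48, 27]
t=4: [197, 195, 148, 128, 127, 120]
t=5: [111, 93, 60, 85, 102, 114]
t=6: [155, 186, 192, 207, 176, 146]
t=7: [31, 69, 101, 115, 64, 38]
t=8: [118, 180, 174, 153, 166, 124]
t=9: [110, 69, 41, 24, 35, 94]
t=10: [169, 180, 129, 87, 116, 171]
t=11: [34, 60, 110, 179, 129, 50]

Answer: a_0(11) = 34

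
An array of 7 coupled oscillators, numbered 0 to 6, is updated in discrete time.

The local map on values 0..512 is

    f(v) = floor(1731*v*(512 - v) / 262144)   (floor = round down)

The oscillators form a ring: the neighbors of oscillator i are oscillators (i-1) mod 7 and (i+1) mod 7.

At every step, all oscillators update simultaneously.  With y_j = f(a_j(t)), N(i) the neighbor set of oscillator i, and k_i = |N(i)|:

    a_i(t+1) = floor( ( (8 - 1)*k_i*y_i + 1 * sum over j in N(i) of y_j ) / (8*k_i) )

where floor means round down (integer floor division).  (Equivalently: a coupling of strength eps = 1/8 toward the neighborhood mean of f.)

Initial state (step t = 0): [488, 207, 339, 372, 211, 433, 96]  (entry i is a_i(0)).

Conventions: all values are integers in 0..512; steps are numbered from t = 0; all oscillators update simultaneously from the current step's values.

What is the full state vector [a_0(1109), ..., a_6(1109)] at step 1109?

Simulating step by step:
t=0: [488, 207, 339, 372, 211, 433, 96]
t=1: [109, 393, 386, 350, 402, 239, 249]
t=2: [300, 307, 323, 365, 304, 421, 423]
t=3: [408, 414, 400, 361, 402, 262, 258]
t=4: [288, 269, 297, 350, 304, 423, 422]
t=5: [414, 430, 418, 379, 403, 258, 260]
t=6: [275, 235, 261, 324, 301, 423, 421]
t=7: [418, 429, 429, 404, 407, 258, 262]
t=8: [268, 236, 238, 284, 291, 422, 421]
t=9: [419, 430, 429, 427, 413, 261, 263]
t=10: [266, 233, 235, 240, 277, 421, 421]
t=11: [420, 429, 429, 430, 418, 263, 263]
t=12: [264, 236, 234, 233, 268, 421, 420]
t=13: [420, 430, 429, 429, 419, 263, 265]
t=14: [264, 233, 234, 236, 266, 421, 420]
t=15: [420, 429, 429, 430, 420, 263, 265]
t=16: [264, 236, 234, 233, 264, 420, 420]
t=17: [420, 430, 429, 429, 420, 266, 266]
t=18: [264, 233, 234, 236, 264, 420, 420]
t=19: [420, 429, 429, 430, 420, 266, 266]
t=20: [264, 236, 234, 233, 264, 420, 420]

Answer: [420, 430, 429, 429, 420, 266, 266]
Key observation: The state at step 16, [264, 236, 234, 233, 264, 420, 420], reappears at step 20: the system is in a cycle of period 4 from step 16 on.  Therefore the state at step 1109 equals the state at step 16 + ((1109 - 16) mod 4) = 17, which is [420, 430, 429, 429, 420, 266, 266].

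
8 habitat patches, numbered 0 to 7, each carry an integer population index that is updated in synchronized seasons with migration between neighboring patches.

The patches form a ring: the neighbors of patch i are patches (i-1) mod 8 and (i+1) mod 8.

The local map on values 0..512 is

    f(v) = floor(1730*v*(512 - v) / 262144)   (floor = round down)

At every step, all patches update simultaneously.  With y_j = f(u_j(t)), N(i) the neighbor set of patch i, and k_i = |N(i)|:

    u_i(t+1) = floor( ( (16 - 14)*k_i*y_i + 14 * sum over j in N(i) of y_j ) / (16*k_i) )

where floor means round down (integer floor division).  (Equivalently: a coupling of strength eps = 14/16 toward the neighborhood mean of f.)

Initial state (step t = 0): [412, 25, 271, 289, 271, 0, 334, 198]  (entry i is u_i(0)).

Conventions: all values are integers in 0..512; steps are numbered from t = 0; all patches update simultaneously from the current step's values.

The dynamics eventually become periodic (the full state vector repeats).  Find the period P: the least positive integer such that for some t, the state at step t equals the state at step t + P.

Simulating step by step:
t=0: [412, 25, 271, 289, 271, 0, 334, 198]
t=1: [248, 317, 274, 430, 239, 360, 228, 341]
t=2: [400, 428, 333, 405, 313, 420, 379, 423]
t=3: [249, 330, 277, 387, 287, 356, 261, 305]
t=4: [409, 426, 366, 413, 352, 421, 396, 430]
t=5: [241, 305, 267, 349, 274, 326, 249, 283]
t=6: [422, 429, 399, 423, 392, 427, 415, 430]
t=7: [235, 268, 248, 296, 251, 281, 239, 254]
t=8: [431, 430, 426, 430, 425, 430, 430, 429]
t=9: [232, 235, 233, 241, 233, 237, 232, 231]
t=10: [428, 428, 429, 429, 430, 428, 428, 428]
t=11: [237, 235, 235, 233, 235, 234, 237, 237]
t=12: [429, 429, 429, 429, 429, 429, 429, 430]
t=13: [233, 234, 234, 234, 234, 234, 233, 233]
t=14: [429, 429, 429, 429, 429, 429, 429, 429]
t=15: [234, 234, 234, 234, 234, 234, 234, 234]
t=16: [429, 429, 429, 429, 429, 429, 429, 429]

Answer: 2
Key observation: The state at step 14, [429, 429, 429, 429, 429, 429, 429, 429], reappears at step 16 — and no state repeats earlier — so the cycle the system enters has period 2.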